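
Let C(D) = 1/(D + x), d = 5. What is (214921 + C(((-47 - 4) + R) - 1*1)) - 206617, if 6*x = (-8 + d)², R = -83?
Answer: 2217166/267 ≈ 8304.0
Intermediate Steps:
x = 3/2 (x = (-8 + 5)²/6 = (⅙)*(-3)² = (⅙)*9 = 3/2 ≈ 1.5000)
C(D) = 1/(3/2 + D) (C(D) = 1/(D + 3/2) = 1/(3/2 + D))
(214921 + C(((-47 - 4) + R) - 1*1)) - 206617 = (214921 + 2/(3 + 2*(((-47 - 4) - 83) - 1*1))) - 206617 = (214921 + 2/(3 + 2*((-51 - 83) - 1))) - 206617 = (214921 + 2/(3 + 2*(-134 - 1))) - 206617 = (214921 + 2/(3 + 2*(-135))) - 206617 = (214921 + 2/(3 - 270)) - 206617 = (214921 + 2/(-267)) - 206617 = (214921 + 2*(-1/267)) - 206617 = (214921 - 2/267) - 206617 = 57383905/267 - 206617 = 2217166/267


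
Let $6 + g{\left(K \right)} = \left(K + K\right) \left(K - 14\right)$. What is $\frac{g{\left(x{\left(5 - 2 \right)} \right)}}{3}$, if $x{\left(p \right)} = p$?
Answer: $-24$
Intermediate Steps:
$g{\left(K \right)} = -6 + 2 K \left(-14 + K\right)$ ($g{\left(K \right)} = -6 + \left(K + K\right) \left(K - 14\right) = -6 + 2 K \left(-14 + K\right)$)
$\frac{g{\left(x{\left(5 - 2 \right)} \right)}}{3} = \frac{-6 - 28 \left(5 - 2\right) + 2 \left(5 - 2\right)^{2}}{3} = \left(-6 - 28 \left(5 - 2\right) + 2 \left(5 - 2\right)^{2}\right) \frac{1}{3} = \left(-6 - 84 + 2 \cdot 3^{2}\right) \frac{1}{3} = \left(-6 - 84 + 2 \cdot 9\right) \frac{1}{3} = \left(-6 - 84 + 18\right) \frac{1}{3} = \left(-72\right) \frac{1}{3} = -24$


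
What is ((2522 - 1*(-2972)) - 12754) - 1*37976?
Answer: -45236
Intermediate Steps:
((2522 - 1*(-2972)) - 12754) - 1*37976 = ((2522 + 2972) - 12754) - 37976 = (5494 - 12754) - 37976 = -7260 - 37976 = -45236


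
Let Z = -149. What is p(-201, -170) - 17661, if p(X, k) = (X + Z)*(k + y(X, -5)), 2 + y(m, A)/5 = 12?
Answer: 24339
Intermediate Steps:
y(m, A) = 50 (y(m, A) = -10 + 5*12 = -10 + 60 = 50)
p(X, k) = (-149 + X)*(50 + k) (p(X, k) = (X - 149)*(k + 50) = (-149 + X)*(50 + k))
p(-201, -170) - 17661 = (-7450 - 149*(-170) + 50*(-201) - 201*(-170)) - 17661 = (-7450 + 25330 - 10050 + 34170) - 17661 = 42000 - 17661 = 24339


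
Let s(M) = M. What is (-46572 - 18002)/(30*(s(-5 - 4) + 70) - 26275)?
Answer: 64574/24445 ≈ 2.6416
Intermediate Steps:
(-46572 - 18002)/(30*(s(-5 - 4) + 70) - 26275) = (-46572 - 18002)/(30*((-5 - 4) + 70) - 26275) = -64574/(30*(-9 + 70) - 26275) = -64574/(30*61 - 26275) = -64574/(1830 - 26275) = -64574/(-24445) = -64574*(-1/24445) = 64574/24445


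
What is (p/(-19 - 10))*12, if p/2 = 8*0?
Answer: 0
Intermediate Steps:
p = 0 (p = 2*(8*0) = 2*0 = 0)
(p/(-19 - 10))*12 = (0/(-19 - 10))*12 = (0/(-29))*12 = -1/29*0*12 = 0*12 = 0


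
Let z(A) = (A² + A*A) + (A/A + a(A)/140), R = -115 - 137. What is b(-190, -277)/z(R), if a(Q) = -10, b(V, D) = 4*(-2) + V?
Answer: -2772/1778125 ≈ -0.0015589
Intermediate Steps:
b(V, D) = -8 + V
R = -252
z(A) = 13/14 + 2*A² (z(A) = (A² + A*A) + (A/A - 10/140) = (A² + A²) + (1 - 10*1/140) = 2*A² + (1 - 1/14) = 2*A² + 13/14 = 13/14 + 2*A²)
b(-190, -277)/z(R) = (-8 - 190)/(13/14 + 2*(-252)²) = -198/(13/14 + 2*63504) = -198/(13/14 + 127008) = -198/1778125/14 = -198*14/1778125 = -2772/1778125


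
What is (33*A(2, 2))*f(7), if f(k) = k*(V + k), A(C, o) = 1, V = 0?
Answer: 1617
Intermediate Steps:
f(k) = k² (f(k) = k*(0 + k) = k*k = k²)
(33*A(2, 2))*f(7) = (33*1)*7² = 33*49 = 1617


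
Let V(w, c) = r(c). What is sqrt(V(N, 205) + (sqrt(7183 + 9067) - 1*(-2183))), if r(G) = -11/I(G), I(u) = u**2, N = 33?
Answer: sqrt(91740564 + 1050625*sqrt(26))/205 ≈ 48.067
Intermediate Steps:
r(G) = -11/G**2
V(w, c) = -11/c**2
sqrt(V(N, 205) + (sqrt(7183 + 9067) - 1*(-2183))) = sqrt(-11/205**2 + (sqrt(7183 + 9067) - 1*(-2183))) = sqrt(-11*1/42025 + (sqrt(16250) + 2183)) = sqrt(-11/42025 + (25*sqrt(26) + 2183)) = sqrt(-11/42025 + (2183 + 25*sqrt(26))) = sqrt(91740564/42025 + 25*sqrt(26))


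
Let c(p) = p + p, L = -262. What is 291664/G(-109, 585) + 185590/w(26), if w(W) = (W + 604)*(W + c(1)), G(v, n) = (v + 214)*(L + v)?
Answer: 1418167/467460 ≈ 3.0338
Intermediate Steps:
G(v, n) = (-262 + v)*(214 + v) (G(v, n) = (v + 214)*(-262 + v) = (214 + v)*(-262 + v) = (-262 + v)*(214 + v))
c(p) = 2*p
w(W) = (2 + W)*(604 + W) (w(W) = (W + 604)*(W + 2*1) = (604 + W)*(W + 2) = (604 + W)*(2 + W) = (2 + W)*(604 + W))
291664/G(-109, 585) + 185590/w(26) = 291664/(-56068 + (-109)² - 48*(-109)) + 185590/(1208 + 26² + 606*26) = 291664/(-56068 + 11881 + 5232) + 185590/(1208 + 676 + 15756) = 291664/(-38955) + 185590/17640 = 291664*(-1/38955) + 185590*(1/17640) = -291664/38955 + 18559/1764 = 1418167/467460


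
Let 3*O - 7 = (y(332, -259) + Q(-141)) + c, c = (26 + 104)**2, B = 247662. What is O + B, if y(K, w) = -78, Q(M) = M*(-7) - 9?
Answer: 760793/3 ≈ 2.5360e+5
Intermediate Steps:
c = 16900 (c = 130**2 = 16900)
Q(M) = -9 - 7*M (Q(M) = -7*M - 9 = -9 - 7*M)
O = 17807/3 (O = 7/3 + ((-78 + (-9 - 7*(-141))) + 16900)/3 = 7/3 + ((-78 + (-9 + 987)) + 16900)/3 = 7/3 + ((-78 + 978) + 16900)/3 = 7/3 + (900 + 16900)/3 = 7/3 + (1/3)*17800 = 7/3 + 17800/3 = 17807/3 ≈ 5935.7)
O + B = 17807/3 + 247662 = 760793/3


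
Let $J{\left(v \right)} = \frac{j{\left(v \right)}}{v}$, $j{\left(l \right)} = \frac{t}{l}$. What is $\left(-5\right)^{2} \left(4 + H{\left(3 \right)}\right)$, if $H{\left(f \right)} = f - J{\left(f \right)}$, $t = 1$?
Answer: $\frac{1550}{9} \approx 172.22$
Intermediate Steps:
$j{\left(l \right)} = \frac{1}{l}$ ($j{\left(l \right)} = 1 \frac{1}{l} = \frac{1}{l}$)
$J{\left(v \right)} = \frac{1}{v^{2}}$ ($J{\left(v \right)} = \frac{1}{v v} = \frac{1}{v^{2}}$)
$H{\left(f \right)} = f - \frac{1}{f^{2}}$
$\left(-5\right)^{2} \left(4 + H{\left(3 \right)}\right) = \left(-5\right)^{2} \left(4 + \left(3 - \frac{1}{9}\right)\right) = 25 \left(4 + \left(3 - \frac{1}{9}\right)\right) = 25 \left(4 + \frac{26}{9}\right) = 25 \cdot \frac{62}{9} = \frac{1550}{9}$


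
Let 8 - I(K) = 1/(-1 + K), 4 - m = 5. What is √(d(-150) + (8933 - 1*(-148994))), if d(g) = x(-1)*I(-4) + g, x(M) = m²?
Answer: √3944630/5 ≈ 397.22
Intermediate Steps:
m = -1 (m = 4 - 1*5 = 4 - 5 = -1)
x(M) = 1 (x(M) = (-1)² = 1)
I(K) = 8 - 1/(-1 + K)
d(g) = 41/5 + g (d(g) = 1*((-9 + 8*(-4))/(-1 - 4)) + g = 1*((-9 - 32)/(-5)) + g = 1*(-⅕*(-41)) + g = 1*(41/5) + g = 41/5 + g)
√(d(-150) + (8933 - 1*(-148994))) = √((41/5 - 150) + (8933 - 1*(-148994))) = √(-709/5 + (8933 + 148994)) = √(-709/5 + 157927) = √(788926/5) = √3944630/5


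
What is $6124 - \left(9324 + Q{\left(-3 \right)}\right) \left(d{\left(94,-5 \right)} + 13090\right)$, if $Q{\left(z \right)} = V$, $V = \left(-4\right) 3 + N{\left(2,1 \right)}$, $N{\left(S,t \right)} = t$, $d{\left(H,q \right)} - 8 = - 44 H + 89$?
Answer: $-84285839$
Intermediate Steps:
$d{\left(H,q \right)} = 97 - 44 H$ ($d{\left(H,q \right)} = 8 - \left(-89 + 44 H\right) = 97 - 44 H$)
$V = -11$ ($V = \left(-4\right) 3 + 1 = -12 + 1 = -11$)
$Q{\left(z \right)} = -11$
$6124 - \left(9324 + Q{\left(-3 \right)}\right) \left(d{\left(94,-5 \right)} + 13090\right) = 6124 - \left(9324 - 11\right) \left(\left(97 - 4136\right) + 13090\right) = 6124 - 9313 \left(\left(97 - 4136\right) + 13090\right) = 6124 - 9313 \left(-4039 + 13090\right) = 6124 - 9313 \cdot 9051 = 6124 - 84291963 = -84285839$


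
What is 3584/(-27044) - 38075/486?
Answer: -257860531/3285846 ≈ -78.476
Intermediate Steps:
3584/(-27044) - 38075/486 = 3584*(-1/27044) - 38075*1/486 = -896/6761 - 38075/486 = -257860531/3285846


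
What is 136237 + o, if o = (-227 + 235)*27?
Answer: 136453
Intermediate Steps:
o = 216 (o = 8*27 = 216)
136237 + o = 136237 + 216 = 136453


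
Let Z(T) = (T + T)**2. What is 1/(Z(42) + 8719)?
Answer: 1/15775 ≈ 6.3391e-5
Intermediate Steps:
Z(T) = 4*T**2 (Z(T) = (2*T)**2 = 4*T**2)
1/(Z(42) + 8719) = 1/(4*42**2 + 8719) = 1/(4*1764 + 8719) = 1/(7056 + 8719) = 1/15775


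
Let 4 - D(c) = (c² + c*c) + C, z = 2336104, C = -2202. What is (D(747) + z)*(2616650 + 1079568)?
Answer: 4517857691656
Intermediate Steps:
D(c) = 2206 - 2*c² (D(c) = 4 - ((c² + c*c) - 2202) = 4 - ((c² + c²) - 2202) = 4 - (2*c² - 2202) = 4 - (-2202 + 2*c²) = 4 + (2202 - 2*c²) = 2206 - 2*c²)
(D(747) + z)*(2616650 + 1079568) = ((2206 - 2*747²) + 2336104)*(2616650 + 1079568) = ((2206 - 2*558009) + 2336104)*3696218 = ((2206 - 1116018) + 2336104)*3696218 = (-1113812 + 2336104)*3696218 = 1222292*3696218 = 4517857691656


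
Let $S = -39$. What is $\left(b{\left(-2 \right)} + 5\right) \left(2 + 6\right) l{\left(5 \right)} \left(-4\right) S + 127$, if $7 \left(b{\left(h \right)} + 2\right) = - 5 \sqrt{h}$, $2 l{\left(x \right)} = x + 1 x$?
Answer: $18847 - \frac{31200 i \sqrt{2}}{7} \approx 18847.0 - 6303.4 i$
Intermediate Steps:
$l{\left(x \right)} = x$ ($l{\left(x \right)} = \frac{x + 1 x}{2} = \frac{x + x}{2} = \frac{2 x}{2} = x$)
$b{\left(h \right)} = -2 - \frac{5 \sqrt{h}}{7}$ ($b{\left(h \right)} = -2 + \frac{\left(-5\right) \sqrt{h}}{7} = -2 - \frac{5 \sqrt{h}}{7}$)
$\left(b{\left(-2 \right)} + 5\right) \left(2 + 6\right) l{\left(5 \right)} \left(-4\right) S + 127 = \left(\left(-2 - \frac{5 \sqrt{-2}}{7}\right) + 5\right) \left(2 + 6\right) 5 \left(-4\right) \left(-39\right) + 127 = \left(\left(-2 - \frac{5 i \sqrt{2}}{7}\right) + 5\right) 8 \cdot 5 \left(-4\right) \left(-39\right) + 127 = \left(3 - \frac{5 i \sqrt{2}}{7}\right) 8 \cdot 5 \left(-4\right) \left(-39\right) + 127 = \left(24 - \frac{40 i \sqrt{2}}{7}\right) 5 \left(-4\right) \left(-39\right) + 127 = \left(120 - \frac{200 i \sqrt{2}}{7}\right) \left(-4\right) \left(-39\right) + 127 = \left(-480 + \frac{800 i \sqrt{2}}{7}\right) \left(-39\right) + 127 = \left(18720 - \frac{31200 i \sqrt{2}}{7}\right) + 127 = 18847 - \frac{31200 i \sqrt{2}}{7}$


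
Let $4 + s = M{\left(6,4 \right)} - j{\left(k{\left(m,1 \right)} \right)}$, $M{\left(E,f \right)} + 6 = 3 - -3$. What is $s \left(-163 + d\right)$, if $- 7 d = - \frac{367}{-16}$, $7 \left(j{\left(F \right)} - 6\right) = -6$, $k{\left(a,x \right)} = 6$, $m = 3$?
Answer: $\frac{74492}{49} \approx 1520.2$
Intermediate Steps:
$j{\left(F \right)} = \frac{36}{7}$ ($j{\left(F \right)} = 6 + \frac{1}{7} \left(-6\right) = 6 - \frac{6}{7} = \frac{36}{7}$)
$M{\left(E,f \right)} = 0$ ($M{\left(E,f \right)} = -6 + \left(3 - -3\right) = -6 + \left(3 + 3\right) = -6 + 6 = 0$)
$d = - \frac{367}{112}$ ($d = - \frac{\left(-367\right) \frac{1}{-16}}{7} = - \frac{\left(-367\right) \left(- \frac{1}{16}\right)}{7} = \left(- \frac{1}{7}\right) \frac{367}{16} = - \frac{367}{112} \approx -3.2768$)
$s = - \frac{64}{7}$ ($s = -4 + \left(0 - \frac{36}{7}\right) = -4 - \frac{36}{7} = - \frac{64}{7} \approx -9.1429$)
$s \left(-163 + d\right) = - \frac{64 \left(-163 - \frac{367}{112}\right)}{7} = \left(- \frac{64}{7}\right) \left(- \frac{18623}{112}\right) = \frac{74492}{49}$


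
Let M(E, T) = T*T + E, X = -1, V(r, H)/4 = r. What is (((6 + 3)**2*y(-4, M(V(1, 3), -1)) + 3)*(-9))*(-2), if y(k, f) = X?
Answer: -1404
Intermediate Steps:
V(r, H) = 4*r
M(E, T) = E + T**2 (M(E, T) = T**2 + E = E + T**2)
y(k, f) = -1
(((6 + 3)**2*y(-4, M(V(1, 3), -1)) + 3)*(-9))*(-2) = (((6 + 3)**2*(-1) + 3)*(-9))*(-2) = ((9**2*(-1) + 3)*(-9))*(-2) = ((81*(-1) + 3)*(-9))*(-2) = ((-81 + 3)*(-9))*(-2) = -78*(-9)*(-2) = 702*(-2) = -1404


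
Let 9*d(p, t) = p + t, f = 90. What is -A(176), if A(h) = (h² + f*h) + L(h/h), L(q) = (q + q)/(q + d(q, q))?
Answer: -514994/11 ≈ -46818.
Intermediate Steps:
d(p, t) = p/9 + t/9 (d(p, t) = (p + t)/9 = p/9 + t/9)
L(q) = 18/11 (L(q) = (q + q)/(q + (q/9 + q/9)) = (2*q)/(q + 2*q/9) = (2*q)/((11*q/9)) = (2*q)*(9/(11*q)) = 18/11)
A(h) = 18/11 + h² + 90*h (A(h) = (h² + 90*h) + 18/11 = 18/11 + h² + 90*h)
-A(176) = -(18/11 + 176² + 90*176) = -(18/11 + 30976 + 15840) = -1*514994/11 = -514994/11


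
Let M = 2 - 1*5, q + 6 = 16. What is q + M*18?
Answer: -44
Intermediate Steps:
q = 10 (q = -6 + 16 = 10)
M = -3 (M = 2 - 5 = -3)
q + M*18 = 10 - 3*18 = 10 - 54 = -44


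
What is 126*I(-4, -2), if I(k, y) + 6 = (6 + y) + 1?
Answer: -126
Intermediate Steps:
I(k, y) = 1 + y (I(k, y) = -6 + ((6 + y) + 1) = -6 + (7 + y) = 1 + y)
126*I(-4, -2) = 126*(1 - 2) = 126*(-1) = -126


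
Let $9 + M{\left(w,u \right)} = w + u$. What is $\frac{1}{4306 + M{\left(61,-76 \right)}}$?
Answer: $\frac{1}{4282} \approx 0.00023354$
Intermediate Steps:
$M{\left(w,u \right)} = -9 + u + w$ ($M{\left(w,u \right)} = -9 + \left(w + u\right) = -9 + \left(u + w\right) = -9 + u + w$)
$\frac{1}{4306 + M{\left(61,-76 \right)}} = \frac{1}{4306 - 24} = \frac{1}{4282}$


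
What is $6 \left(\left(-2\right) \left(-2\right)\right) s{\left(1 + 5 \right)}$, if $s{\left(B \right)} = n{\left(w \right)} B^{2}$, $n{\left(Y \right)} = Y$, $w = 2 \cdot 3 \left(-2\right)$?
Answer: $-10368$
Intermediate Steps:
$w = -12$ ($w = 6 \left(-2\right) = -12$)
$s{\left(B \right)} = - 12 B^{2}$
$6 \left(\left(-2\right) \left(-2\right)\right) s{\left(1 + 5 \right)} = 6 \left(\left(-2\right) \left(-2\right)\right) \left(- 12 \left(1 + 5\right)^{2}\right) = 6 \cdot 4 \left(- 12 \cdot 6^{2}\right) = 24 \left(\left(-12\right) 36\right) = 24 \left(-432\right) = -10368$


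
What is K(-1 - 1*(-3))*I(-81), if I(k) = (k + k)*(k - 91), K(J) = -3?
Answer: -83592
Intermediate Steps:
I(k) = 2*k*(-91 + k) (I(k) = (2*k)*(-91 + k) = 2*k*(-91 + k))
K(-1 - 1*(-3))*I(-81) = -6*(-81)*(-91 - 81) = -6*(-81)*(-172) = -3*27864 = -83592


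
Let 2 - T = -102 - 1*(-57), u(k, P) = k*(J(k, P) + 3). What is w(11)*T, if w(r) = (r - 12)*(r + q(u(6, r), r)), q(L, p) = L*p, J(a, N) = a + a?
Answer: -47047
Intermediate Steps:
J(a, N) = 2*a
u(k, P) = k*(3 + 2*k) (u(k, P) = k*(2*k + 3) = k*(3 + 2*k))
T = 47 (T = 2 - (-102 - 1*(-57)) = 2 - (-102 + 57) = 2 - 1*(-45) = 2 + 45 = 47)
w(r) = 91*r*(-12 + r) (w(r) = (r - 12)*(r + (6*(3 + 2*6))*r) = (-12 + r)*(r + (6*(3 + 12))*r) = (-12 + r)*(r + (6*15)*r) = (-12 + r)*(r + 90*r) = (-12 + r)*(91*r) = 91*r*(-12 + r))
w(11)*T = (91*11*(-12 + 11))*47 = (91*11*(-1))*47 = -1001*47 = -47047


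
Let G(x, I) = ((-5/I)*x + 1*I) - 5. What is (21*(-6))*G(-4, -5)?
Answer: 1764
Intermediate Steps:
G(x, I) = -5 + I - 5*x/I (G(x, I) = (-5*x/I + I) - 5 = (I - 5*x/I) - 5 = -5 + I - 5*x/I)
(21*(-6))*G(-4, -5) = (21*(-6))*(-5 - 5 - 5*(-4)/(-5)) = -126*(-5 - 5 - 5*(-4)*(-1/5)) = -126*(-5 - 5 - 4) = -126*(-14) = 1764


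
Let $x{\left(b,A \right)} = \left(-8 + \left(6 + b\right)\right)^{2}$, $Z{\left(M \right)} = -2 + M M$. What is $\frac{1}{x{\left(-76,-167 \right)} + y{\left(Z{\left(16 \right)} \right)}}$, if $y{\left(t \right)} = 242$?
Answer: $\frac{1}{6326} \approx 0.00015808$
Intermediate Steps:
$Z{\left(M \right)} = -2 + M^{2}$
$x{\left(b,A \right)} = \left(-2 + b\right)^{2}$
$\frac{1}{x{\left(-76,-167 \right)} + y{\left(Z{\left(16 \right)} \right)}} = \frac{1}{\left(-2 - 76\right)^{2} + 242} = \frac{1}{\left(-78\right)^{2} + 242} = \frac{1}{6084 + 242} = \frac{1}{6326}$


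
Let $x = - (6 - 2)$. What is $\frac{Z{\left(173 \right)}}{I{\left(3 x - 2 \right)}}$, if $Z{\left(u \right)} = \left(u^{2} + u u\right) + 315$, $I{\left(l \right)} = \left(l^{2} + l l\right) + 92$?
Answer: $\frac{60173}{484} \approx 124.32$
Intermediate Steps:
$x = -4$ ($x = \left(-1\right) 4 = -4$)
$I{\left(l \right)} = 92 + 2 l^{2}$ ($I{\left(l \right)} = \left(l^{2} + l^{2}\right) + 92 = 2 l^{2} + 92 = 92 + 2 l^{2}$)
$Z{\left(u \right)} = 315 + 2 u^{2}$ ($Z{\left(u \right)} = \left(u^{2} + u^{2}\right) + 315 = 2 u^{2} + 315 = 315 + 2 u^{2}$)
$\frac{Z{\left(173 \right)}}{I{\left(3 x - 2 \right)}} = \frac{315 + 2 \cdot 173^{2}}{92 + 2 \left(3 \left(-4\right) - 2\right)^{2}} = \frac{315 + 2 \cdot 29929}{92 + 2 \left(-12 - 2\right)^{2}} = \frac{315 + 59858}{92 + 2 \left(-14\right)^{2}} = \frac{60173}{92 + 2 \cdot 196} = \frac{60173}{92 + 392} = \frac{60173}{484}$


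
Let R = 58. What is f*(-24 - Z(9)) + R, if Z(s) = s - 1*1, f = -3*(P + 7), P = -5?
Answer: 250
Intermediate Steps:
f = -6 (f = -3*(-5 + 7) = -3*2 = -6)
Z(s) = -1 + s (Z(s) = s - 1 = -1 + s)
f*(-24 - Z(9)) + R = -6*(-24 - (-1 + 9)) + 58 = -6*(-24 - 1*8) + 58 = -6*(-24 - 8) + 58 = -6*(-32) + 58 = 192 + 58 = 250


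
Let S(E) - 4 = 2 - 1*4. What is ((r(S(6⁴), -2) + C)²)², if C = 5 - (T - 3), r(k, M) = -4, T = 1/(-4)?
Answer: 83521/256 ≈ 326.25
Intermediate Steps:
T = -¼ ≈ -0.25000
S(E) = 2 (S(E) = 4 + (2 - 1*4) = 4 + (2 - 4) = 4 - 2 = 2)
C = 33/4 (C = 5 - (-¼ - 3) = 5 - (-13)/4 = 5 - 1*(-13/4) = 5 + 13/4 = 33/4 ≈ 8.2500)
((r(S(6⁴), -2) + C)²)² = ((-4 + 33/4)²)² = ((17/4)²)² = (289/16)² = 83521/256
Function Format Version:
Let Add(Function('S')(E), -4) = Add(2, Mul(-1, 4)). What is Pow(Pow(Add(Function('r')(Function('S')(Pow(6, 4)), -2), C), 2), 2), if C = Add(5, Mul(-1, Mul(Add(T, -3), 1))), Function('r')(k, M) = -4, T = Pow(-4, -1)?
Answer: Rational(83521, 256) ≈ 326.25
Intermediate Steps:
T = Rational(-1, 4) ≈ -0.25000
Function('S')(E) = 2 (Function('S')(E) = Add(4, Add(2, Mul(-1, 4))) = Add(4, Add(2, -4)) = Add(4, -2) = 2)
C = Rational(33, 4) (C = Add(5, Mul(-1, Mul(Add(Rational(-1, 4), -3), 1))) = Add(5, Mul(-1, Mul(Rational(-13, 4), 1))) = Add(5, Mul(-1, Rational(-13, 4))) = Add(5, Rational(13, 4)) = Rational(33, 4) ≈ 8.2500)
Pow(Pow(Add(Function('r')(Function('S')(Pow(6, 4)), -2), C), 2), 2) = Pow(Pow(Add(-4, Rational(33, 4)), 2), 2) = Pow(Pow(Rational(17, 4), 2), 2) = Pow(Rational(289, 16), 2) = Rational(83521, 256)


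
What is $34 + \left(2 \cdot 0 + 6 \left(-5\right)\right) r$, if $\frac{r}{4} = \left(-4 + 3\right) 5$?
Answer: $634$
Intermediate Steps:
$r = -20$ ($r = 4 \left(-4 + 3\right) 5 = 4 \left(\left(-1\right) 5\right) = 4 \left(-5\right) = -20$)
$34 + \left(2 \cdot 0 + 6 \left(-5\right)\right) r = 34 + \left(2 \cdot 0 + 6 \left(-5\right)\right) \left(-20\right) = 34 + \left(0 - 30\right) \left(-20\right) = 34 - -600 = 34 + 600 = 634$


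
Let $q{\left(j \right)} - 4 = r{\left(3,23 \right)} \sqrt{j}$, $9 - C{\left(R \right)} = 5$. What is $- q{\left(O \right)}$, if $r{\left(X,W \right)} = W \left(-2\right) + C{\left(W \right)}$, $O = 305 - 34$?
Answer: $-4 + 42 \sqrt{271} \approx 687.41$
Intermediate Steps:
$C{\left(R \right)} = 4$ ($C{\left(R \right)} = 9 - 5 = 4$)
$O = 271$ ($O = 305 - 34 = 271$)
$r{\left(X,W \right)} = 4 - 2 W$ ($r{\left(X,W \right)} = W \left(-2\right) + 4 = - 2 W + 4 = 4 - 2 W$)
$q{\left(j \right)} = 4 - 42 \sqrt{j}$ ($q{\left(j \right)} = 4 + \left(4 - 46\right) \sqrt{j} = 4 - 42 \sqrt{j}$)
$- q{\left(O \right)} = - (4 - 42 \sqrt{271}) = -4 + 42 \sqrt{271}$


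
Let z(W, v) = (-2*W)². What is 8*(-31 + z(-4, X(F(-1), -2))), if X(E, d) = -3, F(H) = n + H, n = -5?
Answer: 264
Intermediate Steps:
F(H) = -5 + H
z(W, v) = 4*W²
8*(-31 + z(-4, X(F(-1), -2))) = 8*(-31 + 4*(-4)²) = 8*(-31 + 4*16) = 8*(-31 + 64) = 8*33 = 264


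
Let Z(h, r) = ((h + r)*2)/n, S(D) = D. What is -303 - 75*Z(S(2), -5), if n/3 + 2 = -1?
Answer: -353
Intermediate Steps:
n = -9 (n = -6 + 3*(-1) = -6 - 3 = -9)
Z(h, r) = -2*h/9 - 2*r/9 (Z(h, r) = ((h + r)*2)/(-9) = (2*h + 2*r)*(-1/9) = -2*h/9 - 2*r/9)
-303 - 75*Z(S(2), -5) = -303 - 75*(-2/9*2 - 2/9*(-5)) = -303 - 75*(-4/9 + 10/9) = -303 - 75*2/3 = -303 - 50 = -353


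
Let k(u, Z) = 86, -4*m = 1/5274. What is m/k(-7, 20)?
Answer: -1/1814256 ≈ -5.5119e-7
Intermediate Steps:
m = -1/21096 (m = -¼/5274 = -¼*1/5274 = -1/21096 ≈ -4.7402e-5)
m/k(-7, 20) = -1/21096/86 = -1/21096*1/86 = -1/1814256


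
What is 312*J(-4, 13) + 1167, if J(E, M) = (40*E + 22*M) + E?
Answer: 39231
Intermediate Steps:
J(E, M) = 22*M + 41*E (J(E, M) = (22*M + 40*E) + E = 22*M + 41*E)
312*J(-4, 13) + 1167 = 312*(22*13 + 41*(-4)) + 1167 = 312*(286 - 164) + 1167 = 312*122 + 1167 = 38064 + 1167 = 39231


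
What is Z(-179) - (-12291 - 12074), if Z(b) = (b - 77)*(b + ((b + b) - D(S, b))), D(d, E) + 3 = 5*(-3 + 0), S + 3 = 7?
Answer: 157229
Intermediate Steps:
S = 4 (S = -3 + 7 = 4)
D(d, E) = -18 (D(d, E) = -3 + 5*(-3 + 0) = -3 + 5*(-3) = -3 - 15 = -18)
Z(b) = (-77 + b)*(18 + 3*b) (Z(b) = (b - 77)*(b + ((b + b) - 1*(-18))) = (-77 + b)*(b + (2*b + 18)) = (-77 + b)*(b + (18 + 2*b)) = (-77 + b)*(18 + 3*b))
Z(-179) - (-12291 - 12074) = (-1386 - 213*(-179) + 3*(-179)²) - (-12291 - 12074) = (-1386 + 38127 + 3*32041) - 1*(-24365) = (-1386 + 38127 + 96123) + 24365 = 132864 + 24365 = 157229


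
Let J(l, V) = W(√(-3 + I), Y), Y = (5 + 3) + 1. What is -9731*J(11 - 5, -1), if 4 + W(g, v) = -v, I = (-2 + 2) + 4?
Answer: 126503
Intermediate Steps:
I = 4 (I = 0 + 4 = 4)
Y = 9 (Y = 8 + 1 = 9)
W(g, v) = -4 - v
J(l, V) = -13 (J(l, V) = -4 - 1*9 = -4 - 9 = -13)
-9731*J(11 - 5, -1) = -9731*(-13) = 126503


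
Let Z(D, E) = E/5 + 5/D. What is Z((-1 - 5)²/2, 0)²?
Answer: 25/324 ≈ 0.077160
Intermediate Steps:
Z(D, E) = 5/D + E/5 (Z(D, E) = E*(⅕) + 5/D = E/5 + 5/D = 5/D + E/5)
Z((-1 - 5)²/2, 0)² = (5/(((-1 - 5)²/2)) + (⅕)*0)² = (5/(((-6)²*(½))) + 0)² = (5/((36*(½))) + 0)² = (5/18 + 0)² = (5/18)² = 25/324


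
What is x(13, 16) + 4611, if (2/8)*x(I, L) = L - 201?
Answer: 3871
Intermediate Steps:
x(I, L) = -804 + 4*L (x(I, L) = 4*(L - 201) = 4*(-201 + L) = -804 + 4*L)
x(13, 16) + 4611 = (-804 + 4*16) + 4611 = (-804 + 64) + 4611 = -740 + 4611 = 3871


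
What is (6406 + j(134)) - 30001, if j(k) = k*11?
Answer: -22121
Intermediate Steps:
j(k) = 11*k
(6406 + j(134)) - 30001 = (6406 + 11*134) - 30001 = (6406 + 1474) - 30001 = 7880 - 30001 = -22121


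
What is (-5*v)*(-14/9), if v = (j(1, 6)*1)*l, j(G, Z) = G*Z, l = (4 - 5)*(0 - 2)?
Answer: 280/3 ≈ 93.333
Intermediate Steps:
l = 2 (l = -1*(-2) = 2)
v = 12 (v = ((1*6)*1)*2 = (6*1)*2 = 6*2 = 12)
(-5*v)*(-14/9) = (-5*12)*(-14/9) = -(-840)/9 = -60*(-14/9) = 280/3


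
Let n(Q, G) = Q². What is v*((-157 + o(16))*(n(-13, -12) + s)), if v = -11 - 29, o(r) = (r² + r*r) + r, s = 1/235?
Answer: -117877088/47 ≈ -2.5080e+6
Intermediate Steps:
s = 1/235 ≈ 0.0042553
o(r) = r + 2*r² (o(r) = (r² + r²) + r = 2*r² + r = r + 2*r²)
v = -40
v*((-157 + o(16))*(n(-13, -12) + s)) = -40*(-157 + 16*(1 + 2*16))*((-13)² + 1/235) = -40*(-157 + 16*(1 + 32))*(169 + 1/235) = -40*(-157 + 16*33)*39716/235 = -40*(-157 + 528)*39716/235 = -14840*39716/235 = -40*14734636/235 = -117877088/47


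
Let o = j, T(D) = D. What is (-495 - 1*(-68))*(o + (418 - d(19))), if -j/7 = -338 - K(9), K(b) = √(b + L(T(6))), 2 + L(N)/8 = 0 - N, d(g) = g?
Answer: -1180655 - 2989*I*√55 ≈ -1.1807e+6 - 22167.0*I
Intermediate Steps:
L(N) = -16 - 8*N (L(N) = -16 + 8*(0 - N) = -16 + 8*(-N) = -16 - 8*N)
K(b) = √(-64 + b) (K(b) = √(b + (-16 - 8*6)) = √(b + (-16 - 48)) = √(b - 64) = √(-64 + b))
j = 2366 + 7*I*√55 (j = -7*(-338 - √(-64 + 9)) = -7*(-338 - √(-55)) = -7*(-338 - I*√55) = 2366 + 7*I*√55 ≈ 2366.0 + 51.913*I)
o = 2366 + 7*I*√55 ≈ 2366.0 + 51.913*I
(-495 - 1*(-68))*(o + (418 - d(19))) = (-495 - 1*(-68))*((2366 + 7*I*√55) + (418 - 1*19)) = (-495 + 68)*((2366 + 7*I*√55) + (418 - 19)) = -427*((2366 + 7*I*√55) + 399) = -427*(2765 + 7*I*√55) = -1180655 - 2989*I*√55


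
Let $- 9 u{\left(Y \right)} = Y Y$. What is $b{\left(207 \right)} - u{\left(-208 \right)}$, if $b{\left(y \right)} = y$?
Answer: $\frac{45127}{9} \approx 5014.1$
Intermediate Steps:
$u{\left(Y \right)} = - \frac{Y^{2}}{9}$ ($u{\left(Y \right)} = - \frac{Y Y}{9} = - \frac{Y^{2}}{9}$)
$b{\left(207 \right)} - u{\left(-208 \right)} = 207 - - \frac{\left(-208\right)^{2}}{9} = 207 - \left(- \frac{1}{9}\right) 43264 = 207 - - \frac{43264}{9} = 207 + \frac{43264}{9} = \frac{45127}{9}$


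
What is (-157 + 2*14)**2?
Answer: 16641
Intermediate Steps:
(-157 + 2*14)**2 = (-157 + 28)**2 = (-129)**2 = 16641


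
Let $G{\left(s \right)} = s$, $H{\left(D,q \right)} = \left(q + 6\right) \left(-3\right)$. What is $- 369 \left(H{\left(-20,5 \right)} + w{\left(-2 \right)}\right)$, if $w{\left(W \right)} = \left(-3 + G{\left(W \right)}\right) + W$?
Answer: $14760$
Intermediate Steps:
$H{\left(D,q \right)} = -18 - 3 q$ ($H{\left(D,q \right)} = \left(6 + q\right) \left(-3\right) = -18 - 3 q$)
$w{\left(W \right)} = -3 + 2 W$ ($w{\left(W \right)} = \left(-3 + W\right) + W = -3 + 2 W$)
$- 369 \left(H{\left(-20,5 \right)} + w{\left(-2 \right)}\right) = - 369 \left(\left(-18 - 15\right) + \left(-3 + 2 \left(-2\right)\right)\right) = - 369 \left(\left(-18 - 15\right) - 7\right) = - 369 \left(-33 - 7\right) = \left(-369\right) \left(-40\right) = 14760$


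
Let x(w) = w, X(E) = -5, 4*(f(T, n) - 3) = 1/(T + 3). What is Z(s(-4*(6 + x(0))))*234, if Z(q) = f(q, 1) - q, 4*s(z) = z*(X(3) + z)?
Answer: -4721613/118 ≈ -40014.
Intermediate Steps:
f(T, n) = 3 + 1/(4*(3 + T)) (f(T, n) = 3 + 1/(4*(T + 3)) = 3 + 1/(4*(3 + T)))
s(z) = z*(-5 + z)/4 (s(z) = (z*(-5 + z))/4 = z*(-5 + z)/4)
Z(q) = -q + (37 + 12*q)/(4*(3 + q)) (Z(q) = (37 + 12*q)/(4*(3 + q)) - q = -q + (37 + 12*q)/(4*(3 + q)))
Z(s(-4*(6 + x(0))))*234 = ((37/4 - ((-4*(6 + 0))*(-5 - 4*(6 + 0))/4)²)/(3 + (-4*(6 + 0))*(-5 - 4*(6 + 0))/4))*234 = ((37/4 - ((-4*6)*(-5 - 4*6)/4)²)/(3 + (-4*6)*(-5 - 4*6)/4))*234 = ((37/4 - ((¼)*(-24)*(-5 - 24))²)/(3 + (¼)*(-24)*(-5 - 24)))*234 = ((37/4 - ((¼)*(-24)*(-29))²)/(3 + (¼)*(-24)*(-29)))*234 = ((37/4 - 1*174²)/(3 + 174))*234 = ((37/4 - 1*30276)/177)*234 = ((37/4 - 30276)/177)*234 = ((1/177)*(-121067/4))*234 = -121067/708*234 = -4721613/118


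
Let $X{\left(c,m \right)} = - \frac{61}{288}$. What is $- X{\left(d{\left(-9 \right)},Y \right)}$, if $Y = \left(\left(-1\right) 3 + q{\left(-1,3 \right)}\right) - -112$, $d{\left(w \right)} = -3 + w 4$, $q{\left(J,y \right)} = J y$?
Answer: $\frac{61}{288} \approx 0.21181$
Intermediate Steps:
$d{\left(w \right)} = -3 + 4 w$
$Y = 106$ ($Y = \left(\left(-1\right) 3 - 3\right) - -112 = \left(-3 - 3\right) + 112 = -6 + 112 = 106$)
$X{\left(c,m \right)} = - \frac{61}{288}$ ($X{\left(c,m \right)} = \left(-61\right) \frac{1}{288} = - \frac{61}{288}$)
$- X{\left(d{\left(-9 \right)},Y \right)} = \left(-1\right) \left(- \frac{61}{288}\right) = \frac{61}{288}$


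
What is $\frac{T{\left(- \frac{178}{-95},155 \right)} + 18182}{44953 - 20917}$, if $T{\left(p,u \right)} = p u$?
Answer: $\frac{29248}{38057} \approx 0.76853$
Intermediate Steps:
$\frac{T{\left(- \frac{178}{-95},155 \right)} + 18182}{44953 - 20917} = \frac{- \frac{178}{-95} \cdot 155 + 18182}{44953 - 20917} = \frac{\left(-178\right) \left(- \frac{1}{95}\right) 155 + 18182}{24036} = \left(\frac{178}{95} \cdot 155 + 18182\right) \frac{1}{24036} = \left(\frac{5518}{19} + 18182\right) \frac{1}{24036} = \frac{350976}{19} \cdot \frac{1}{24036} = \frac{29248}{38057}$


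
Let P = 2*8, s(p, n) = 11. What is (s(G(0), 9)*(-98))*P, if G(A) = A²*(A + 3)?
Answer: -17248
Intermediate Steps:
G(A) = A²*(3 + A)
P = 16
(s(G(0), 9)*(-98))*P = (11*(-98))*16 = -1078*16 = -17248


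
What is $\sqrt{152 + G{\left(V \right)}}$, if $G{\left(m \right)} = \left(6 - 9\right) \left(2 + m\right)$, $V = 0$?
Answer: $\sqrt{146} \approx 12.083$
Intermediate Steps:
$G{\left(m \right)} = -6 - 3 m$ ($G{\left(m \right)} = - 3 \left(2 + m\right) = -6 - 3 m$)
$\sqrt{152 + G{\left(V \right)}} = \sqrt{152 - 6} = \sqrt{146}$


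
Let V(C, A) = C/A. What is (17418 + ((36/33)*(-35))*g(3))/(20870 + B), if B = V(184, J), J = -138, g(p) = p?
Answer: 285507/344333 ≈ 0.82916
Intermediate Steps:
B = -4/3 (B = 184/(-138) = 184*(-1/138) = -4/3 ≈ -1.3333)
(17418 + ((36/33)*(-35))*g(3))/(20870 + B) = (17418 + ((36/33)*(-35))*3)/(20870 - 4/3) = (17418 + ((36*(1/33))*(-35))*3)/(62606/3) = (17418 + ((12/11)*(-35))*3)*(3/62606) = (17418 - 420/11*3)*(3/62606) = (17418 - 1260/11)*(3/62606) = (190338/11)*(3/62606) = 285507/344333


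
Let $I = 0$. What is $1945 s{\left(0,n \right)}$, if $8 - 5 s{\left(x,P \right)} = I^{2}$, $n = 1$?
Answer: $3112$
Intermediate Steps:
$s{\left(x,P \right)} = \frac{8}{5}$ ($s{\left(x,P \right)} = \frac{8}{5} - \frac{0^{2}}{5} = \frac{8}{5} - 0 = \frac{8}{5} + 0 = \frac{8}{5}$)
$1945 s{\left(0,n \right)} = 1945 \cdot \frac{8}{5} = 3112$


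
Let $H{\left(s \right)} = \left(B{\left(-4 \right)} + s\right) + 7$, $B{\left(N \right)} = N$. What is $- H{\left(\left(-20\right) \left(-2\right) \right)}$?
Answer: $-43$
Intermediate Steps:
$H{\left(s \right)} = 3 + s$ ($H{\left(s \right)} = \left(-4 + s\right) + 7 = 3 + s$)
$- H{\left(\left(-20\right) \left(-2\right) \right)} = - (3 - -40) = - (3 + 40) = \left(-1\right) 43 = -43$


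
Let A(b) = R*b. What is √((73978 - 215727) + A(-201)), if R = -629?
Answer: 2*I*√3830 ≈ 123.77*I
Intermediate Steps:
A(b) = -629*b
√((73978 - 215727) + A(-201)) = √((73978 - 215727) - 629*(-201)) = √(-141749 + 126429) = √(-15320) = 2*I*√3830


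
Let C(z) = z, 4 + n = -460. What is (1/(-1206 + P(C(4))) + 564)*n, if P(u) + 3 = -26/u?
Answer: -636182048/2431 ≈ -2.6170e+5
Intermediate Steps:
n = -464 (n = -4 - 460 = -464)
P(u) = -3 - 26/u
(1/(-1206 + P(C(4))) + 564)*n = (1/(-1206 + (-3 - 26/4)) + 564)*(-464) = (1/(-1206 + (-3 - 26*¼)) + 564)*(-464) = (1/(-1206 + (-3 - 13/2)) + 564)*(-464) = (1/(-1206 - 19/2) + 564)*(-464) = (1/(-2431/2) + 564)*(-464) = (-2/2431 + 564)*(-464) = (1371082/2431)*(-464) = -636182048/2431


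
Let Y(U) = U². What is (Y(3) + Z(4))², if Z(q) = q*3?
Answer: 441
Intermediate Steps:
Z(q) = 3*q
(Y(3) + Z(4))² = (3² + 3*4)² = (9 + 12)² = 21² = 441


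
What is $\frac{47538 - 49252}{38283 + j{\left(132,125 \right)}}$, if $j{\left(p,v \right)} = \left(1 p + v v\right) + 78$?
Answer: $- \frac{857}{27059} \approx -0.031672$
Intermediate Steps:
$j{\left(p,v \right)} = 78 + p + v^{2}$ ($j{\left(p,v \right)} = \left(p + v^{2}\right) + 78 = 78 + p + v^{2}$)
$\frac{47538 - 49252}{38283 + j{\left(132,125 \right)}} = \frac{47538 - 49252}{38283 + \left(78 + 132 + 125^{2}\right)} = - \frac{1714}{38283 + \left(78 + 132 + 15625\right)} = - \frac{1714}{38283 + 15835} = - \frac{1714}{54118} = \left(-1714\right) \frac{1}{54118} = - \frac{857}{27059}$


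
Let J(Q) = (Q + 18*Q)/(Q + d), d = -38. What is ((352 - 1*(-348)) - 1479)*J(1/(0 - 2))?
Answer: -14801/77 ≈ -192.22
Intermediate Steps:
J(Q) = 19*Q/(-38 + Q) (J(Q) = (Q + 18*Q)/(Q - 38) = (19*Q)/(-38 + Q) = 19*Q/(-38 + Q))
((352 - 1*(-348)) - 1479)*J(1/(0 - 2)) = ((352 - 1*(-348)) - 1479)*(19/((0 - 2)*(-38 + 1/(0 - 2)))) = ((352 + 348) - 1479)*(19/(-2*(-38 + 1/(-2)))) = (700 - 1479)*(19*(-½)/(-38 - ½)) = -14801*(-1)/(2*(-77/2)) = -14801*(-1)*(-2)/(2*77) = -779*19/77 = -14801/77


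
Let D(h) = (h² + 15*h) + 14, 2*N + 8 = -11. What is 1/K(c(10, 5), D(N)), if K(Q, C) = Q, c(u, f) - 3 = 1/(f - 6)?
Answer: ½ ≈ 0.50000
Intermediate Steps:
N = -19/2 (N = -4 + (½)*(-11) = -4 - 11/2 = -19/2 ≈ -9.5000)
D(h) = 14 + h² + 15*h
c(u, f) = 3 + 1/(-6 + f) (c(u, f) = 3 + 1/(f - 6) = 3 + 1/(-6 + f))
1/K(c(10, 5), D(N)) = 1/((-17 + 3*5)/(-6 + 5)) = 1/((-17 + 15)/(-1)) = 1/(-1*(-2)) = 1/2 = ½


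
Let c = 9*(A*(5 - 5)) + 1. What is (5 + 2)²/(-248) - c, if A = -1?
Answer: -297/248 ≈ -1.1976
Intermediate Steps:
c = 1 (c = 9*(-(5 - 5)) + 1 = 9*(-1*0) + 1 = 9*0 + 1 = 0 + 1 = 1)
(5 + 2)²/(-248) - c = (5 + 2)²/(-248) - 1*1 = 7²*(-1/248) - 1 = 49*(-1/248) - 1 = -49/248 - 1 = -297/248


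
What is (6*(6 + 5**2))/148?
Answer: 93/74 ≈ 1.2568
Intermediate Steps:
(6*(6 + 5**2))/148 = (6*(6 + 25))*(1/148) = (6*31)*(1/148) = 186*(1/148) = 93/74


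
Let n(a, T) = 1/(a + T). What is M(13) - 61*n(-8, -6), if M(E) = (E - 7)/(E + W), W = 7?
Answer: 163/35 ≈ 4.6571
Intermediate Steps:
n(a, T) = 1/(T + a)
M(E) = (-7 + E)/(7 + E) (M(E) = (E - 7)/(E + 7) = (-7 + E)/(7 + E))
M(13) - 61*n(-8, -6) = (-7 + 13)/(7 + 13) - 61/(-6 - 8) = 6/20 - 61/(-14) = (1/20)*6 - 61*(-1/14) = 3/10 + 61/14 = 163/35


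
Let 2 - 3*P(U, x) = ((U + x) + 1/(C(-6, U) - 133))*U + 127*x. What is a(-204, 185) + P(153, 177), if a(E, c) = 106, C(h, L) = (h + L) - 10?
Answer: -290749/12 ≈ -24229.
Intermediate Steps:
C(h, L) = -10 + L + h (C(h, L) = (L + h) - 10 = -10 + L + h)
P(U, x) = ⅔ - 127*x/3 - U*(U + x + 1/(-149 + U))/3 (P(U, x) = ⅔ - (((U + x) + 1/((-10 + U - 6) - 133))*U + 127*x)/3 = ⅔ - (((U + x) + 1/((-16 + U) - 133))*U + 127*x)/3 = ⅔ - (((U + x) + 1/(-149 + U))*U + 127*x)/3 = ⅔ - ((U + x + 1/(-149 + U))*U + 127*x)/3 = ⅔ - (U*(U + x + 1/(-149 + U)) + 127*x)/3 = ⅔ - (127*x + U*(U + x + 1/(-149 + U)))/3 = ⅔ + (-127*x/3 - U*(U + x + 1/(-149 + U))/3) = ⅔ - 127*x/3 - U*(U + x + 1/(-149 + U))/3)
a(-204, 185) + P(153, 177) = 106 + (-298 + 153 - 1*153³ + 149*153² + 18923*177 - 1*177*153² + 22*153*177)/(3*(-149 + 153)) = 106 + (⅓)*(-298 + 153 - 1*3581577 + 149*23409 + 3349371 - 1*177*23409 + 595782)/4 = 106 + (⅓)*(¼)*(-298 + 153 - 3581577 + 3487941 + 3349371 - 4143393 + 595782) = 106 + (⅓)*(¼)*(-292021) = 106 - 292021/12 = -290749/12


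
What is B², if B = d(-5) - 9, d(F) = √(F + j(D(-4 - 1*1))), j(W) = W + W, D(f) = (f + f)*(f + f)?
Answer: (9 - √195)² ≈ 24.644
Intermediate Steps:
D(f) = 4*f² (D(f) = (2*f)*(2*f) = 4*f²)
j(W) = 2*W
d(F) = √(200 + F) (d(F) = √(F + 2*(4*(-4 - 1*1)²)) = √(F + 2*(4*(-4 - 1)²)) = √(F + 2*(4*(-5)²)) = √(F + 2*(4*25)) = √(F + 2*100) = √(F + 200) = √(200 + F))
B = -9 + √195 (B = √(200 - 5) - 9 = √195 - 9 = -9 + √195 ≈ 4.9642)
B² = (-9 + √195)²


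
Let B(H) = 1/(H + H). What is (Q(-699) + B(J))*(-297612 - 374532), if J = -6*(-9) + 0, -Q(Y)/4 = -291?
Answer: -7041436556/9 ≈ -7.8238e+8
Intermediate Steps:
Q(Y) = 1164 (Q(Y) = -4*(-291) = 1164)
J = 54 (J = 54 + 0 = 54)
B(H) = 1/(2*H)
(Q(-699) + B(J))*(-297612 - 374532) = (1164 + (½)/54)*(-297612 - 374532) = (1164 + (½)*(1/54))*(-672144) = (1164 + 1/108)*(-672144) = (125713/108)*(-672144) = -7041436556/9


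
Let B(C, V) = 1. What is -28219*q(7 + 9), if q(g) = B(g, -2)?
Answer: -28219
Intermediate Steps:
q(g) = 1
-28219*q(7 + 9) = -28219*1 = -28219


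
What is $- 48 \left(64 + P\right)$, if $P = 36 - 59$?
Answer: $-1968$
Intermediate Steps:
$P = -23$
$- 48 \left(64 + P\right) = - 48 \left(64 - 23\right) = \left(-48\right) 41 = -1968$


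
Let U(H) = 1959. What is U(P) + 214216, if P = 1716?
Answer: 216175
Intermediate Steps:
U(P) + 214216 = 1959 + 214216 = 216175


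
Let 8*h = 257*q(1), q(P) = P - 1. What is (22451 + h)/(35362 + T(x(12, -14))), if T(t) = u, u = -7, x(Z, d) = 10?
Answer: 22451/35355 ≈ 0.63502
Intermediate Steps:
q(P) = -1 + P
T(t) = -7
h = 0 (h = (257*(-1 + 1))/8 = (257*0)/8 = (⅛)*0 = 0)
(22451 + h)/(35362 + T(x(12, -14))) = (22451 + 0)/(35362 - 7) = 22451/35355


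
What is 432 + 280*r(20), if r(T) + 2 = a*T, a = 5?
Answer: 27872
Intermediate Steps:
r(T) = -2 + 5*T
432 + 280*r(20) = 432 + 280*(-2 + 5*20) = 432 + 280*(-2 + 100) = 432 + 280*98 = 432 + 27440 = 27872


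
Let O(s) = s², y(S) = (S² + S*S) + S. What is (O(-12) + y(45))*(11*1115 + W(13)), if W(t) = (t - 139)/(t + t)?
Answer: 675620298/13 ≈ 5.1971e+7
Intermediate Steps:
y(S) = S + 2*S² (y(S) = (S² + S²) + S = 2*S² + S = S + 2*S²)
W(t) = (-139 + t)/(2*t) (W(t) = (-139 + t)/((2*t)) = (-139 + t)*(1/(2*t)) = (-139 + t)/(2*t))
(O(-12) + y(45))*(11*1115 + W(13)) = ((-12)² + 45*(1 + 2*45))*(11*1115 + (½)*(-139 + 13)/13) = (144 + 45*(1 + 90))*(12265 + (½)*(1/13)*(-126)) = (144 + 45*91)*(12265 - 63/13) = (144 + 4095)*(159382/13) = 4239*(159382/13) = 675620298/13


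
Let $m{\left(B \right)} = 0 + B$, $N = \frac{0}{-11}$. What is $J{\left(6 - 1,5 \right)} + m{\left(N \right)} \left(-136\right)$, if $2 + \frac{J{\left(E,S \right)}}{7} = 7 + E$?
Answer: $70$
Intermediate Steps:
$J{\left(E,S \right)} = 35 + 7 E$ ($J{\left(E,S \right)} = -14 + 7 \left(7 + E\right) = -14 + \left(49 + 7 E\right) = 35 + 7 E$)
$N = 0$ ($N = 0 \left(- \frac{1}{11}\right) = 0$)
$m{\left(B \right)} = B$
$J{\left(6 - 1,5 \right)} + m{\left(N \right)} \left(-136\right) = \left(35 + 7 \left(6 - 1\right)\right) + 0 \left(-136\right) = \left(35 + 7 \left(6 - 1\right)\right) + 0 = \left(35 + 7 \cdot 5\right) + 0 = \left(35 + 35\right) + 0 = 70 + 0 = 70$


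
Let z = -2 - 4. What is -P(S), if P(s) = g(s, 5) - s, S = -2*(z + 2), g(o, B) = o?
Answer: 0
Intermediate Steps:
z = -6
S = 8 (S = -2*(-6 + 2) = -2*(-4) = 8)
P(s) = 0 (P(s) = s - s = 0)
-P(S) = -1*0 = 0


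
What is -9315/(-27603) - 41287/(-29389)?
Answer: 157044844/90136063 ≈ 1.7423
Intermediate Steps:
-9315/(-27603) - 41287/(-29389) = -9315*(-1/27603) - 41287*(-1/29389) = 1035/3067 + 41287/29389 = 157044844/90136063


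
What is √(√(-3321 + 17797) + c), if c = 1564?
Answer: √(1564 + 2*√3619) ≈ 41.040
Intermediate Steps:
√(√(-3321 + 17797) + c) = √(√(-3321 + 17797) + 1564) = √(√14476 + 1564) = √(2*√3619 + 1564) = √(1564 + 2*√3619)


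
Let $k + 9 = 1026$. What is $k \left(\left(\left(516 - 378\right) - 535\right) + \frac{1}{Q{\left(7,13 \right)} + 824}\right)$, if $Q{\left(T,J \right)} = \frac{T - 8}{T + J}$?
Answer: $- \frac{739262159}{1831} \approx -4.0375 \cdot 10^{5}$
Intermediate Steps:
$k = 1017$ ($k = -9 + 1026 = 1017$)
$Q{\left(T,J \right)} = \frac{-8 + T}{J + T}$
$k \left(\left(\left(516 - 378\right) - 535\right) + \frac{1}{Q{\left(7,13 \right)} + 824}\right) = 1017 \left(\left(\left(516 - 378\right) - 535\right) + \frac{1}{\frac{-8 + 7}{13 + 7} + 824}\right) = 1017 \left(\left(138 - 535\right) + \frac{1}{\frac{1}{20} \left(-1\right) + 824}\right) = 1017 \left(-397 + \frac{1}{\frac{1}{20} \left(-1\right) + 824}\right) = 1017 \left(-397 + \frac{1}{- \frac{1}{20} + 824}\right) = 1017 \left(-397 + \frac{1}{\frac{16479}{20}}\right) = 1017 \left(-397 + \frac{20}{16479}\right) = 1017 \left(- \frac{6542143}{16479}\right) = - \frac{739262159}{1831}$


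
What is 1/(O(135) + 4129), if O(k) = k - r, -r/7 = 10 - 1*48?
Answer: 1/3998 ≈ 0.00025012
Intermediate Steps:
r = 266 (r = -7*(10 - 1*48) = -7*(10 - 48) = -7*(-38) = 266)
O(k) = -266 + k (O(k) = k - 1*266 = k - 266 = -266 + k)
1/(O(135) + 4129) = 1/((-266 + 135) + 4129) = 1/(-131 + 4129) = 1/3998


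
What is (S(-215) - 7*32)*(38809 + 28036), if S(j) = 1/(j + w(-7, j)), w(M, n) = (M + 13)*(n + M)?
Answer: -23163731005/1547 ≈ -1.4973e+7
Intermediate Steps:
w(M, n) = (13 + M)*(M + n)
S(j) = 1/(-42 + 7*j) (S(j) = 1/(j + ((-7)² + 13*(-7) + 13*j - 7*j)) = 1/(j + (49 - 91 + 13*j - 7*j)) = 1/(j + (-42 + 6*j)) = 1/(-42 + 7*j))
(S(-215) - 7*32)*(38809 + 28036) = (1/(7*(-6 - 215)) - 7*32)*(38809 + 28036) = ((⅐)/(-221) - 224)*66845 = ((⅐)*(-1/221) - 224)*66845 = (-1/1547 - 224)*66845 = -346529/1547*66845 = -23163731005/1547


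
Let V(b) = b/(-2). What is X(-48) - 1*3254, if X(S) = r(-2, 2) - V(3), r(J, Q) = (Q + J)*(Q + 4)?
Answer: -6505/2 ≈ -3252.5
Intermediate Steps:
r(J, Q) = (4 + Q)*(J + Q) (r(J, Q) = (J + Q)*(4 + Q) = (4 + Q)*(J + Q))
V(b) = -b/2 (V(b) = b*(-½) = -b/2)
X(S) = 3/2 (X(S) = (2² + 4*(-2) + 4*2 - 2*2) - (-1)*3/2 = (4 - 8 + 8 - 4) - 1*(-3/2) = 0 + 3/2 = 3/2)
X(-48) - 1*3254 = 3/2 - 1*3254 = 3/2 - 3254 = -6505/2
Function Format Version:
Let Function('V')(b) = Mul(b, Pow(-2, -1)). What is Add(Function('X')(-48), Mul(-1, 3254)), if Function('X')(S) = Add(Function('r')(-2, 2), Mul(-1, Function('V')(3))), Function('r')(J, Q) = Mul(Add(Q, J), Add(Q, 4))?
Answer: Rational(-6505, 2) ≈ -3252.5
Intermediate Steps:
Function('r')(J, Q) = Mul(Add(4, Q), Add(J, Q)) (Function('r')(J, Q) = Mul(Add(J, Q), Add(4, Q)) = Mul(Add(4, Q), Add(J, Q)))
Function('V')(b) = Mul(Rational(-1, 2), b) (Function('V')(b) = Mul(b, Rational(-1, 2)) = Mul(Rational(-1, 2), b))
Function('X')(S) = Rational(3, 2) (Function('X')(S) = Add(Add(Pow(2, 2), Mul(4, -2), Mul(4, 2), Mul(-2, 2)), Mul(-1, Mul(Rational(-1, 2), 3))) = Add(Add(4, -8, 8, -4), Mul(-1, Rational(-3, 2))) = Add(0, Rational(3, 2)) = Rational(3, 2))
Add(Function('X')(-48), Mul(-1, 3254)) = Add(Rational(3, 2), Mul(-1, 3254)) = Add(Rational(3, 2), -3254) = Rational(-6505, 2)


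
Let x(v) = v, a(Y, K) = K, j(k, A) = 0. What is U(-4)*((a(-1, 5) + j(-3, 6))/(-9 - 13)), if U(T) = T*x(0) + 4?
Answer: -10/11 ≈ -0.90909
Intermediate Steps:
U(T) = 4 (U(T) = T*0 + 4 = 0 + 4 = 4)
U(-4)*((a(-1, 5) + j(-3, 6))/(-9 - 13)) = 4*((5 + 0)/(-9 - 13)) = 4*(5/(-22)) = 4*(5*(-1/22)) = 4*(-5/22) = -10/11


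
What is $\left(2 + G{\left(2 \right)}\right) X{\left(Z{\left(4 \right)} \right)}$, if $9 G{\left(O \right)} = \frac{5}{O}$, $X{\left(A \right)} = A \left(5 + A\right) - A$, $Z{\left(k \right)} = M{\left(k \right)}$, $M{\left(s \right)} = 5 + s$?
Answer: $\frac{533}{2} \approx 266.5$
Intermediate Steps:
$Z{\left(k \right)} = 5 + k$
$X{\left(A \right)} = - A + A \left(5 + A\right)$
$G{\left(O \right)} = \frac{5}{9 O}$ ($G{\left(O \right)} = \frac{5 \frac{1}{O}}{9} = \frac{5}{9 O}$)
$\left(2 + G{\left(2 \right)}\right) X{\left(Z{\left(4 \right)} \right)} = \left(2 + \frac{5}{9 \cdot 2}\right) \left(5 + 4\right) \left(4 + \left(5 + 4\right)\right) = \left(2 + \frac{5}{9} \cdot \frac{1}{2}\right) 9 \left(4 + 9\right) = \left(2 + \frac{5}{18}\right) 9 \cdot 13 = \frac{41}{18} \cdot 117 = \frac{533}{2}$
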